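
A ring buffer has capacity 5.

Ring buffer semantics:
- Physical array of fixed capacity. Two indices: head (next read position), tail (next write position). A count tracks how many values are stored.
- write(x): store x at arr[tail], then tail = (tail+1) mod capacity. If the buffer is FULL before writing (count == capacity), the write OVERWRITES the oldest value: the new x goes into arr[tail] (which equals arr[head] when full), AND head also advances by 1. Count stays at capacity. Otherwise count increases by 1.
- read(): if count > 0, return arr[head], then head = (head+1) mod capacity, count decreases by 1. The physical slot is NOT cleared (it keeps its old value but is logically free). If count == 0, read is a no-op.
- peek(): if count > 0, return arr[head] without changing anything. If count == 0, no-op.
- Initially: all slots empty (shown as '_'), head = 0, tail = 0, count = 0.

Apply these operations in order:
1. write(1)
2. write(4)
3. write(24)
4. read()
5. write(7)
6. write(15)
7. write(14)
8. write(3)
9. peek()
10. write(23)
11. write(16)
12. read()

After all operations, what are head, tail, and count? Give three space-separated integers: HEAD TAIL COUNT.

After op 1 (write(1)): arr=[1 _ _ _ _] head=0 tail=1 count=1
After op 2 (write(4)): arr=[1 4 _ _ _] head=0 tail=2 count=2
After op 3 (write(24)): arr=[1 4 24 _ _] head=0 tail=3 count=3
After op 4 (read()): arr=[1 4 24 _ _] head=1 tail=3 count=2
After op 5 (write(7)): arr=[1 4 24 7 _] head=1 tail=4 count=3
After op 6 (write(15)): arr=[1 4 24 7 15] head=1 tail=0 count=4
After op 7 (write(14)): arr=[14 4 24 7 15] head=1 tail=1 count=5
After op 8 (write(3)): arr=[14 3 24 7 15] head=2 tail=2 count=5
After op 9 (peek()): arr=[14 3 24 7 15] head=2 tail=2 count=5
After op 10 (write(23)): arr=[14 3 23 7 15] head=3 tail=3 count=5
After op 11 (write(16)): arr=[14 3 23 16 15] head=4 tail=4 count=5
After op 12 (read()): arr=[14 3 23 16 15] head=0 tail=4 count=4

Answer: 0 4 4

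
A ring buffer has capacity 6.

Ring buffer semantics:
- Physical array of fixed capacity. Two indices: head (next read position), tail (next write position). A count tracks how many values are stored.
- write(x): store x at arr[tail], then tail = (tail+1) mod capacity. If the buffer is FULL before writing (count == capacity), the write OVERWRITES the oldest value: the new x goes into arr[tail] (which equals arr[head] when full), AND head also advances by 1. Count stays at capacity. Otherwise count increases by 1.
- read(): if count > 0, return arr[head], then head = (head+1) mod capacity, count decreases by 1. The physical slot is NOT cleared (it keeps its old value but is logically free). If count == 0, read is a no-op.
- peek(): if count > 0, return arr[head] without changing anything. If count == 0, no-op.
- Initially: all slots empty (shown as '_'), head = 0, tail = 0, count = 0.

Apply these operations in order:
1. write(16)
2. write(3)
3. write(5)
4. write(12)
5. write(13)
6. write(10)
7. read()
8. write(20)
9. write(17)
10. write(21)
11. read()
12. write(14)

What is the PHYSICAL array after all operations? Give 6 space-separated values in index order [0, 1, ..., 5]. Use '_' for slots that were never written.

Answer: 20 17 21 14 13 10

Derivation:
After op 1 (write(16)): arr=[16 _ _ _ _ _] head=0 tail=1 count=1
After op 2 (write(3)): arr=[16 3 _ _ _ _] head=0 tail=2 count=2
After op 3 (write(5)): arr=[16 3 5 _ _ _] head=0 tail=3 count=3
After op 4 (write(12)): arr=[16 3 5 12 _ _] head=0 tail=4 count=4
After op 5 (write(13)): arr=[16 3 5 12 13 _] head=0 tail=5 count=5
After op 6 (write(10)): arr=[16 3 5 12 13 10] head=0 tail=0 count=6
After op 7 (read()): arr=[16 3 5 12 13 10] head=1 tail=0 count=5
After op 8 (write(20)): arr=[20 3 5 12 13 10] head=1 tail=1 count=6
After op 9 (write(17)): arr=[20 17 5 12 13 10] head=2 tail=2 count=6
After op 10 (write(21)): arr=[20 17 21 12 13 10] head=3 tail=3 count=6
After op 11 (read()): arr=[20 17 21 12 13 10] head=4 tail=3 count=5
After op 12 (write(14)): arr=[20 17 21 14 13 10] head=4 tail=4 count=6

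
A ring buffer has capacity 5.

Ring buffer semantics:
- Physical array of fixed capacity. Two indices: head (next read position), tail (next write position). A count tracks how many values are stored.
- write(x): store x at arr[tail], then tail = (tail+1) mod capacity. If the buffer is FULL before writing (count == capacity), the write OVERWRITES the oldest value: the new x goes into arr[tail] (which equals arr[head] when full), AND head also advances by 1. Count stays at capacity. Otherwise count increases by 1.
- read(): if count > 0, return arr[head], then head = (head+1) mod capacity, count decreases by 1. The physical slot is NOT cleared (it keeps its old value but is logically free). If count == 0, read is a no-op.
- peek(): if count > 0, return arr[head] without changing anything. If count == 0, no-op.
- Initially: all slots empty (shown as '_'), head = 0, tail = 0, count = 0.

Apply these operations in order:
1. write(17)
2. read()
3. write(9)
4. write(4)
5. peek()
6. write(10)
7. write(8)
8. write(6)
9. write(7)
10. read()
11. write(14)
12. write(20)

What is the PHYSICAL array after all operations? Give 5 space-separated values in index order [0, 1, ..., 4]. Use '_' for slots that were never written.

Answer: 6 7 14 20 8

Derivation:
After op 1 (write(17)): arr=[17 _ _ _ _] head=0 tail=1 count=1
After op 2 (read()): arr=[17 _ _ _ _] head=1 tail=1 count=0
After op 3 (write(9)): arr=[17 9 _ _ _] head=1 tail=2 count=1
After op 4 (write(4)): arr=[17 9 4 _ _] head=1 tail=3 count=2
After op 5 (peek()): arr=[17 9 4 _ _] head=1 tail=3 count=2
After op 6 (write(10)): arr=[17 9 4 10 _] head=1 tail=4 count=3
After op 7 (write(8)): arr=[17 9 4 10 8] head=1 tail=0 count=4
After op 8 (write(6)): arr=[6 9 4 10 8] head=1 tail=1 count=5
After op 9 (write(7)): arr=[6 7 4 10 8] head=2 tail=2 count=5
After op 10 (read()): arr=[6 7 4 10 8] head=3 tail=2 count=4
After op 11 (write(14)): arr=[6 7 14 10 8] head=3 tail=3 count=5
After op 12 (write(20)): arr=[6 7 14 20 8] head=4 tail=4 count=5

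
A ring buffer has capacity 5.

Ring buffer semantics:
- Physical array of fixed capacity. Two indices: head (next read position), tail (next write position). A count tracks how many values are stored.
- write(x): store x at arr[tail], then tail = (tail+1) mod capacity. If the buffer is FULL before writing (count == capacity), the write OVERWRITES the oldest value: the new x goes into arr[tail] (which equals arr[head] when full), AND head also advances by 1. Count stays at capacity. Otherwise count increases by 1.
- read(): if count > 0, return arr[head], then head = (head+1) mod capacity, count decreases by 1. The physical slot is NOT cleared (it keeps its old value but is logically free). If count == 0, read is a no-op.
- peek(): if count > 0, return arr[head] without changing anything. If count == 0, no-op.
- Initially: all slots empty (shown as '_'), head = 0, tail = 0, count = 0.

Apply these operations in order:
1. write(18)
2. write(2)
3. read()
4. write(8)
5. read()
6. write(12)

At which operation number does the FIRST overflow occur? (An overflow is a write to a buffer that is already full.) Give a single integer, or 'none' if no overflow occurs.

Answer: none

Derivation:
After op 1 (write(18)): arr=[18 _ _ _ _] head=0 tail=1 count=1
After op 2 (write(2)): arr=[18 2 _ _ _] head=0 tail=2 count=2
After op 3 (read()): arr=[18 2 _ _ _] head=1 tail=2 count=1
After op 4 (write(8)): arr=[18 2 8 _ _] head=1 tail=3 count=2
After op 5 (read()): arr=[18 2 8 _ _] head=2 tail=3 count=1
After op 6 (write(12)): arr=[18 2 8 12 _] head=2 tail=4 count=2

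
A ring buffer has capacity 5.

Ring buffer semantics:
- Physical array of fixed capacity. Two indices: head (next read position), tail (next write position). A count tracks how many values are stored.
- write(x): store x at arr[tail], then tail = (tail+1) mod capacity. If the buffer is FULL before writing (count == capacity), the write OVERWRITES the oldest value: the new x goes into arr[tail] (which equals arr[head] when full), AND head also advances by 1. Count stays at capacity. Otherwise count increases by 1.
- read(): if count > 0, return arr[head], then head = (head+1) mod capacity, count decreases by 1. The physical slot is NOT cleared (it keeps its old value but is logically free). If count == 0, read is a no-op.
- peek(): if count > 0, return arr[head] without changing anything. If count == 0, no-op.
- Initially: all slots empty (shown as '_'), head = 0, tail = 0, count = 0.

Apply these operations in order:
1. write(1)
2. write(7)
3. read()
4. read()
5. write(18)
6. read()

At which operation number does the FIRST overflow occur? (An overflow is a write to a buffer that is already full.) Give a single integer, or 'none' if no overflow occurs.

Answer: none

Derivation:
After op 1 (write(1)): arr=[1 _ _ _ _] head=0 tail=1 count=1
After op 2 (write(7)): arr=[1 7 _ _ _] head=0 tail=2 count=2
After op 3 (read()): arr=[1 7 _ _ _] head=1 tail=2 count=1
After op 4 (read()): arr=[1 7 _ _ _] head=2 tail=2 count=0
After op 5 (write(18)): arr=[1 7 18 _ _] head=2 tail=3 count=1
After op 6 (read()): arr=[1 7 18 _ _] head=3 tail=3 count=0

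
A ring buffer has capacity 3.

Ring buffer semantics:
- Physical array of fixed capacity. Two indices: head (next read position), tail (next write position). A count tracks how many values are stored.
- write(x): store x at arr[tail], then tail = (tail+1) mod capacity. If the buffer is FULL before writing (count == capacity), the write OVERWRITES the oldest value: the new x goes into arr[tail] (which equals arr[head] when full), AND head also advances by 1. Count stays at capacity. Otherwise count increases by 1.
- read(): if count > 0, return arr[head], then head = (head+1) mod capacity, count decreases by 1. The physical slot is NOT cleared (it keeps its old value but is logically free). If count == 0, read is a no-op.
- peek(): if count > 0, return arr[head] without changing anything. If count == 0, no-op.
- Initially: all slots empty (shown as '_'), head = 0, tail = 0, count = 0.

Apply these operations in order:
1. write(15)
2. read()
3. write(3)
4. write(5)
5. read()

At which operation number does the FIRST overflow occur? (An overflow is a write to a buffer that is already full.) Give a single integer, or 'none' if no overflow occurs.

Answer: none

Derivation:
After op 1 (write(15)): arr=[15 _ _] head=0 tail=1 count=1
After op 2 (read()): arr=[15 _ _] head=1 tail=1 count=0
After op 3 (write(3)): arr=[15 3 _] head=1 tail=2 count=1
After op 4 (write(5)): arr=[15 3 5] head=1 tail=0 count=2
After op 5 (read()): arr=[15 3 5] head=2 tail=0 count=1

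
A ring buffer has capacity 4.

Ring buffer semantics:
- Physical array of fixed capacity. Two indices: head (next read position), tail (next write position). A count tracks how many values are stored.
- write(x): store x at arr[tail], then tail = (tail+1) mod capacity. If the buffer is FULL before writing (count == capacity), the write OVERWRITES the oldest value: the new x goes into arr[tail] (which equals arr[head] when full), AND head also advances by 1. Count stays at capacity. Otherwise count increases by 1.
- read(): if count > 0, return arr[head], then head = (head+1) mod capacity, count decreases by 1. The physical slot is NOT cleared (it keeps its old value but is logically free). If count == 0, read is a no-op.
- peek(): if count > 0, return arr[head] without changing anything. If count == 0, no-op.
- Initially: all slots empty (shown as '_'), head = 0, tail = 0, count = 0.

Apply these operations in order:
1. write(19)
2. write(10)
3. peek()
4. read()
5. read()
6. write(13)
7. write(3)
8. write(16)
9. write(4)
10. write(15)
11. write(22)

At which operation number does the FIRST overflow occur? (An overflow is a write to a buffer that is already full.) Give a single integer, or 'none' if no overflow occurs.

Answer: 10

Derivation:
After op 1 (write(19)): arr=[19 _ _ _] head=0 tail=1 count=1
After op 2 (write(10)): arr=[19 10 _ _] head=0 tail=2 count=2
After op 3 (peek()): arr=[19 10 _ _] head=0 tail=2 count=2
After op 4 (read()): arr=[19 10 _ _] head=1 tail=2 count=1
After op 5 (read()): arr=[19 10 _ _] head=2 tail=2 count=0
After op 6 (write(13)): arr=[19 10 13 _] head=2 tail=3 count=1
After op 7 (write(3)): arr=[19 10 13 3] head=2 tail=0 count=2
After op 8 (write(16)): arr=[16 10 13 3] head=2 tail=1 count=3
After op 9 (write(4)): arr=[16 4 13 3] head=2 tail=2 count=4
After op 10 (write(15)): arr=[16 4 15 3] head=3 tail=3 count=4
After op 11 (write(22)): arr=[16 4 15 22] head=0 tail=0 count=4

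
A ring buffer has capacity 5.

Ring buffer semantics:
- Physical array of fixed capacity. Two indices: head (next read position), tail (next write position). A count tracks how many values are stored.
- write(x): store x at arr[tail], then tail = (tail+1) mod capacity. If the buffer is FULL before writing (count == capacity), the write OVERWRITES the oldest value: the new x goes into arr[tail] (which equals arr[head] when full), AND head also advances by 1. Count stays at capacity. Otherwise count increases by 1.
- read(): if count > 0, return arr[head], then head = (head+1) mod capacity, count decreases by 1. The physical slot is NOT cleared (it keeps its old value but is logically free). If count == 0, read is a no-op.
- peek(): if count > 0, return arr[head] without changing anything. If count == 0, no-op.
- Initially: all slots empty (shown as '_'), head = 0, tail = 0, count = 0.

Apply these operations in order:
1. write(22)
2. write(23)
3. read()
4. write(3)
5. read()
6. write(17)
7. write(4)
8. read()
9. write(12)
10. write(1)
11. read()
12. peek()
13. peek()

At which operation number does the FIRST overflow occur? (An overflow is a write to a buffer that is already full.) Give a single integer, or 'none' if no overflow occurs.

After op 1 (write(22)): arr=[22 _ _ _ _] head=0 tail=1 count=1
After op 2 (write(23)): arr=[22 23 _ _ _] head=0 tail=2 count=2
After op 3 (read()): arr=[22 23 _ _ _] head=1 tail=2 count=1
After op 4 (write(3)): arr=[22 23 3 _ _] head=1 tail=3 count=2
After op 5 (read()): arr=[22 23 3 _ _] head=2 tail=3 count=1
After op 6 (write(17)): arr=[22 23 3 17 _] head=2 tail=4 count=2
After op 7 (write(4)): arr=[22 23 3 17 4] head=2 tail=0 count=3
After op 8 (read()): arr=[22 23 3 17 4] head=3 tail=0 count=2
After op 9 (write(12)): arr=[12 23 3 17 4] head=3 tail=1 count=3
After op 10 (write(1)): arr=[12 1 3 17 4] head=3 tail=2 count=4
After op 11 (read()): arr=[12 1 3 17 4] head=4 tail=2 count=3
After op 12 (peek()): arr=[12 1 3 17 4] head=4 tail=2 count=3
After op 13 (peek()): arr=[12 1 3 17 4] head=4 tail=2 count=3

Answer: none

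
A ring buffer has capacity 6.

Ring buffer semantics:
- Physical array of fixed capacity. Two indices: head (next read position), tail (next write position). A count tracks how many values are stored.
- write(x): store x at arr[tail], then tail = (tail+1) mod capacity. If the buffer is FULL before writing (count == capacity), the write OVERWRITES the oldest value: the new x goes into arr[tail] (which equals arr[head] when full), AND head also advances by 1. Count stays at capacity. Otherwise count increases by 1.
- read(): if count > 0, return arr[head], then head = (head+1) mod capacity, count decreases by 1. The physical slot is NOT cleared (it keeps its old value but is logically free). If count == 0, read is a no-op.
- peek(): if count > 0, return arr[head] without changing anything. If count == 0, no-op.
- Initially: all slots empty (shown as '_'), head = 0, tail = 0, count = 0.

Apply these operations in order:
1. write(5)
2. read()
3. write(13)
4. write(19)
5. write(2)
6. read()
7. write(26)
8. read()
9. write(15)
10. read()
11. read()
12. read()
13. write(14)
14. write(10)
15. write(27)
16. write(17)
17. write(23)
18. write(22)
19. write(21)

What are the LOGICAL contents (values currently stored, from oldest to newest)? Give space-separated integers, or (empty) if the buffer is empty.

After op 1 (write(5)): arr=[5 _ _ _ _ _] head=0 tail=1 count=1
After op 2 (read()): arr=[5 _ _ _ _ _] head=1 tail=1 count=0
After op 3 (write(13)): arr=[5 13 _ _ _ _] head=1 tail=2 count=1
After op 4 (write(19)): arr=[5 13 19 _ _ _] head=1 tail=3 count=2
After op 5 (write(2)): arr=[5 13 19 2 _ _] head=1 tail=4 count=3
After op 6 (read()): arr=[5 13 19 2 _ _] head=2 tail=4 count=2
After op 7 (write(26)): arr=[5 13 19 2 26 _] head=2 tail=5 count=3
After op 8 (read()): arr=[5 13 19 2 26 _] head=3 tail=5 count=2
After op 9 (write(15)): arr=[5 13 19 2 26 15] head=3 tail=0 count=3
After op 10 (read()): arr=[5 13 19 2 26 15] head=4 tail=0 count=2
After op 11 (read()): arr=[5 13 19 2 26 15] head=5 tail=0 count=1
After op 12 (read()): arr=[5 13 19 2 26 15] head=0 tail=0 count=0
After op 13 (write(14)): arr=[14 13 19 2 26 15] head=0 tail=1 count=1
After op 14 (write(10)): arr=[14 10 19 2 26 15] head=0 tail=2 count=2
After op 15 (write(27)): arr=[14 10 27 2 26 15] head=0 tail=3 count=3
After op 16 (write(17)): arr=[14 10 27 17 26 15] head=0 tail=4 count=4
After op 17 (write(23)): arr=[14 10 27 17 23 15] head=0 tail=5 count=5
After op 18 (write(22)): arr=[14 10 27 17 23 22] head=0 tail=0 count=6
After op 19 (write(21)): arr=[21 10 27 17 23 22] head=1 tail=1 count=6

Answer: 10 27 17 23 22 21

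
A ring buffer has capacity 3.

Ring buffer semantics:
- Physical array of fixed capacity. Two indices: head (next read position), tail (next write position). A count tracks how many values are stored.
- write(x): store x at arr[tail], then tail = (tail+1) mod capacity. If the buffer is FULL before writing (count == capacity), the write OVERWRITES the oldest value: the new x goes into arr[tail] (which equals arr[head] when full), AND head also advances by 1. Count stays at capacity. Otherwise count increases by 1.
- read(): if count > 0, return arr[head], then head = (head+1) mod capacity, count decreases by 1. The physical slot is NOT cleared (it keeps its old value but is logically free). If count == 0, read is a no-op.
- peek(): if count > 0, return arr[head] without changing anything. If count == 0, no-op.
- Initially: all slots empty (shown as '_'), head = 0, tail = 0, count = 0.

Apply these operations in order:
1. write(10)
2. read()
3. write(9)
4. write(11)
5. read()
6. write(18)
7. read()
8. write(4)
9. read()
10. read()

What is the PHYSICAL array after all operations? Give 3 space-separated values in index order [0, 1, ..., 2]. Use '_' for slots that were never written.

Answer: 18 4 11

Derivation:
After op 1 (write(10)): arr=[10 _ _] head=0 tail=1 count=1
After op 2 (read()): arr=[10 _ _] head=1 tail=1 count=0
After op 3 (write(9)): arr=[10 9 _] head=1 tail=2 count=1
After op 4 (write(11)): arr=[10 9 11] head=1 tail=0 count=2
After op 5 (read()): arr=[10 9 11] head=2 tail=0 count=1
After op 6 (write(18)): arr=[18 9 11] head=2 tail=1 count=2
After op 7 (read()): arr=[18 9 11] head=0 tail=1 count=1
After op 8 (write(4)): arr=[18 4 11] head=0 tail=2 count=2
After op 9 (read()): arr=[18 4 11] head=1 tail=2 count=1
After op 10 (read()): arr=[18 4 11] head=2 tail=2 count=0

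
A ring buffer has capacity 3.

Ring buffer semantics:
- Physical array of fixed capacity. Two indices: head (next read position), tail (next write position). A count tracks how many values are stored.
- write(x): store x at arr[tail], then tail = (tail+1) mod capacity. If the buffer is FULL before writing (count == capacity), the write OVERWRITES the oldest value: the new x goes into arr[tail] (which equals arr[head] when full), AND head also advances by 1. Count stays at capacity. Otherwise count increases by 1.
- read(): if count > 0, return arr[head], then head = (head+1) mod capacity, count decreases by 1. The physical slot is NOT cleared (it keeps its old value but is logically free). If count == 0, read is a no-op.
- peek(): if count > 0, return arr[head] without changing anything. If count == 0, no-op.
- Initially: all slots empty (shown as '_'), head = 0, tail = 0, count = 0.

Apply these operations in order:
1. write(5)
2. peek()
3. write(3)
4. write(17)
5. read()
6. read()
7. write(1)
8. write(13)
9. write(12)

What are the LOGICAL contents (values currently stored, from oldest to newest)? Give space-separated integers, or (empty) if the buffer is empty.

After op 1 (write(5)): arr=[5 _ _] head=0 tail=1 count=1
After op 2 (peek()): arr=[5 _ _] head=0 tail=1 count=1
After op 3 (write(3)): arr=[5 3 _] head=0 tail=2 count=2
After op 4 (write(17)): arr=[5 3 17] head=0 tail=0 count=3
After op 5 (read()): arr=[5 3 17] head=1 tail=0 count=2
After op 6 (read()): arr=[5 3 17] head=2 tail=0 count=1
After op 7 (write(1)): arr=[1 3 17] head=2 tail=1 count=2
After op 8 (write(13)): arr=[1 13 17] head=2 tail=2 count=3
After op 9 (write(12)): arr=[1 13 12] head=0 tail=0 count=3

Answer: 1 13 12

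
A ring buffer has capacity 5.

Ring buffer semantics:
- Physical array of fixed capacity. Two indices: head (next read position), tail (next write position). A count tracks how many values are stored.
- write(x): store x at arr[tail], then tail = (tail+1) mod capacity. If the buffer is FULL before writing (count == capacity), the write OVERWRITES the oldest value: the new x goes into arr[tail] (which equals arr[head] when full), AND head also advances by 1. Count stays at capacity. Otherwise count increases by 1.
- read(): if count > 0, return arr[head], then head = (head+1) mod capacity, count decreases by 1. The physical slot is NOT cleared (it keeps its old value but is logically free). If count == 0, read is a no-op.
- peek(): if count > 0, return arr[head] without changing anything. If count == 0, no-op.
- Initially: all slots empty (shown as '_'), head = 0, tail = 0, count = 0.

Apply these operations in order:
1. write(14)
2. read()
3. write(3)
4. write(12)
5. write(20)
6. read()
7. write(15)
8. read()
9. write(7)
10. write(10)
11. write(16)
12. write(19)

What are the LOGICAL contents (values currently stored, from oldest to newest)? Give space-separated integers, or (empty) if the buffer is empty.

After op 1 (write(14)): arr=[14 _ _ _ _] head=0 tail=1 count=1
After op 2 (read()): arr=[14 _ _ _ _] head=1 tail=1 count=0
After op 3 (write(3)): arr=[14 3 _ _ _] head=1 tail=2 count=1
After op 4 (write(12)): arr=[14 3 12 _ _] head=1 tail=3 count=2
After op 5 (write(20)): arr=[14 3 12 20 _] head=1 tail=4 count=3
After op 6 (read()): arr=[14 3 12 20 _] head=2 tail=4 count=2
After op 7 (write(15)): arr=[14 3 12 20 15] head=2 tail=0 count=3
After op 8 (read()): arr=[14 3 12 20 15] head=3 tail=0 count=2
After op 9 (write(7)): arr=[7 3 12 20 15] head=3 tail=1 count=3
After op 10 (write(10)): arr=[7 10 12 20 15] head=3 tail=2 count=4
After op 11 (write(16)): arr=[7 10 16 20 15] head=3 tail=3 count=5
After op 12 (write(19)): arr=[7 10 16 19 15] head=4 tail=4 count=5

Answer: 15 7 10 16 19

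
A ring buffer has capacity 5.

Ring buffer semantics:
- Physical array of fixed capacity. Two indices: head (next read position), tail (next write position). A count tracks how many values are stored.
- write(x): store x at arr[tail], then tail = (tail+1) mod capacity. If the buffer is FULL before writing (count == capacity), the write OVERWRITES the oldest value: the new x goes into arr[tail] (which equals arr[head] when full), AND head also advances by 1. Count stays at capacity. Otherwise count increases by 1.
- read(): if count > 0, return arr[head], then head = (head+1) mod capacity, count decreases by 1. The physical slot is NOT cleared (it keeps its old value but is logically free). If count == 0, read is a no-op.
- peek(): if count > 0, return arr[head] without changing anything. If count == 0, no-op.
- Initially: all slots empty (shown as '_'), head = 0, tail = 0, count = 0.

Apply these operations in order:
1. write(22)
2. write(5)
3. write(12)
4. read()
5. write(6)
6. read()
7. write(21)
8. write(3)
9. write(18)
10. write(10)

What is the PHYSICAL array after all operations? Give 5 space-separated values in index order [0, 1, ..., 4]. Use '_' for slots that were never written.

Answer: 3 18 10 6 21

Derivation:
After op 1 (write(22)): arr=[22 _ _ _ _] head=0 tail=1 count=1
After op 2 (write(5)): arr=[22 5 _ _ _] head=0 tail=2 count=2
After op 3 (write(12)): arr=[22 5 12 _ _] head=0 tail=3 count=3
After op 4 (read()): arr=[22 5 12 _ _] head=1 tail=3 count=2
After op 5 (write(6)): arr=[22 5 12 6 _] head=1 tail=4 count=3
After op 6 (read()): arr=[22 5 12 6 _] head=2 tail=4 count=2
After op 7 (write(21)): arr=[22 5 12 6 21] head=2 tail=0 count=3
After op 8 (write(3)): arr=[3 5 12 6 21] head=2 tail=1 count=4
After op 9 (write(18)): arr=[3 18 12 6 21] head=2 tail=2 count=5
After op 10 (write(10)): arr=[3 18 10 6 21] head=3 tail=3 count=5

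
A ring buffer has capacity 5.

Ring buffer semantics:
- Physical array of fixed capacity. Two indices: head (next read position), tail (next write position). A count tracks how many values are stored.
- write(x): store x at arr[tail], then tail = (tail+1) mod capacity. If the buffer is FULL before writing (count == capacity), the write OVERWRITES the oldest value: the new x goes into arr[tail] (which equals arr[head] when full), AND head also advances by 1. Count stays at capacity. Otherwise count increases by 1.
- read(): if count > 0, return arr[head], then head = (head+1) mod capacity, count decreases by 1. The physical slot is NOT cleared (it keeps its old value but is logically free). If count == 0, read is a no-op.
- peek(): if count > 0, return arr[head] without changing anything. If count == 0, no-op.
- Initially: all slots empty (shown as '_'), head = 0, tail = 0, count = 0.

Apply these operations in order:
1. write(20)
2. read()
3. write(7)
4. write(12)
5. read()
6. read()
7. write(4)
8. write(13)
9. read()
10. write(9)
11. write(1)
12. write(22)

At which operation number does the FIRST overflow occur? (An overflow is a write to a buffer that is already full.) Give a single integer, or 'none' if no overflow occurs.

Answer: none

Derivation:
After op 1 (write(20)): arr=[20 _ _ _ _] head=0 tail=1 count=1
After op 2 (read()): arr=[20 _ _ _ _] head=1 tail=1 count=0
After op 3 (write(7)): arr=[20 7 _ _ _] head=1 tail=2 count=1
After op 4 (write(12)): arr=[20 7 12 _ _] head=1 tail=3 count=2
After op 5 (read()): arr=[20 7 12 _ _] head=2 tail=3 count=1
After op 6 (read()): arr=[20 7 12 _ _] head=3 tail=3 count=0
After op 7 (write(4)): arr=[20 7 12 4 _] head=3 tail=4 count=1
After op 8 (write(13)): arr=[20 7 12 4 13] head=3 tail=0 count=2
After op 9 (read()): arr=[20 7 12 4 13] head=4 tail=0 count=1
After op 10 (write(9)): arr=[9 7 12 4 13] head=4 tail=1 count=2
After op 11 (write(1)): arr=[9 1 12 4 13] head=4 tail=2 count=3
After op 12 (write(22)): arr=[9 1 22 4 13] head=4 tail=3 count=4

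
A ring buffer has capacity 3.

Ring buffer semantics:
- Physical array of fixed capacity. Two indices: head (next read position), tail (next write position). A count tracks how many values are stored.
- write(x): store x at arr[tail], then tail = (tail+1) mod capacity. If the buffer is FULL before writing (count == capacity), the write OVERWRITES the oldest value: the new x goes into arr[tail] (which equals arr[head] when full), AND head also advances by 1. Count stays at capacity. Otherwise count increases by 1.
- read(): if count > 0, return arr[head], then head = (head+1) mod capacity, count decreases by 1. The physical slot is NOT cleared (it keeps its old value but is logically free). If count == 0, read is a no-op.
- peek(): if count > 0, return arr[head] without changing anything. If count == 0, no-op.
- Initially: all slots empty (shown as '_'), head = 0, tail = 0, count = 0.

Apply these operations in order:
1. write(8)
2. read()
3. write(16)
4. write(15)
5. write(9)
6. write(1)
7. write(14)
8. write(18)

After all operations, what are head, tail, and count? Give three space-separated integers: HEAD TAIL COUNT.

Answer: 1 1 3

Derivation:
After op 1 (write(8)): arr=[8 _ _] head=0 tail=1 count=1
After op 2 (read()): arr=[8 _ _] head=1 tail=1 count=0
After op 3 (write(16)): arr=[8 16 _] head=1 tail=2 count=1
After op 4 (write(15)): arr=[8 16 15] head=1 tail=0 count=2
After op 5 (write(9)): arr=[9 16 15] head=1 tail=1 count=3
After op 6 (write(1)): arr=[9 1 15] head=2 tail=2 count=3
After op 7 (write(14)): arr=[9 1 14] head=0 tail=0 count=3
After op 8 (write(18)): arr=[18 1 14] head=1 tail=1 count=3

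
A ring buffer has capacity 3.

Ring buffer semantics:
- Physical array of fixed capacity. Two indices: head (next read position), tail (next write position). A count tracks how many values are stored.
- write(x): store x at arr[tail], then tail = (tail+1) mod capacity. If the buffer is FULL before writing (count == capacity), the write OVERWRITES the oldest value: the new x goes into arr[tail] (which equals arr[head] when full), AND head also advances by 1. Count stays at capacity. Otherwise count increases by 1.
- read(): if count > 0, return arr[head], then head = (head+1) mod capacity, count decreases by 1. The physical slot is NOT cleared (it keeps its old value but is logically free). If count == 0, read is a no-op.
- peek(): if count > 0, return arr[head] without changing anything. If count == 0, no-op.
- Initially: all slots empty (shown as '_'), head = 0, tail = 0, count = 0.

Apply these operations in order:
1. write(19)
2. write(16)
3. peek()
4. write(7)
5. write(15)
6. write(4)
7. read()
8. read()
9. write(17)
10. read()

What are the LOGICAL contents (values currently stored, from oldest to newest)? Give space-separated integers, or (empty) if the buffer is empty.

After op 1 (write(19)): arr=[19 _ _] head=0 tail=1 count=1
After op 2 (write(16)): arr=[19 16 _] head=0 tail=2 count=2
After op 3 (peek()): arr=[19 16 _] head=0 tail=2 count=2
After op 4 (write(7)): arr=[19 16 7] head=0 tail=0 count=3
After op 5 (write(15)): arr=[15 16 7] head=1 tail=1 count=3
After op 6 (write(4)): arr=[15 4 7] head=2 tail=2 count=3
After op 7 (read()): arr=[15 4 7] head=0 tail=2 count=2
After op 8 (read()): arr=[15 4 7] head=1 tail=2 count=1
After op 9 (write(17)): arr=[15 4 17] head=1 tail=0 count=2
After op 10 (read()): arr=[15 4 17] head=2 tail=0 count=1

Answer: 17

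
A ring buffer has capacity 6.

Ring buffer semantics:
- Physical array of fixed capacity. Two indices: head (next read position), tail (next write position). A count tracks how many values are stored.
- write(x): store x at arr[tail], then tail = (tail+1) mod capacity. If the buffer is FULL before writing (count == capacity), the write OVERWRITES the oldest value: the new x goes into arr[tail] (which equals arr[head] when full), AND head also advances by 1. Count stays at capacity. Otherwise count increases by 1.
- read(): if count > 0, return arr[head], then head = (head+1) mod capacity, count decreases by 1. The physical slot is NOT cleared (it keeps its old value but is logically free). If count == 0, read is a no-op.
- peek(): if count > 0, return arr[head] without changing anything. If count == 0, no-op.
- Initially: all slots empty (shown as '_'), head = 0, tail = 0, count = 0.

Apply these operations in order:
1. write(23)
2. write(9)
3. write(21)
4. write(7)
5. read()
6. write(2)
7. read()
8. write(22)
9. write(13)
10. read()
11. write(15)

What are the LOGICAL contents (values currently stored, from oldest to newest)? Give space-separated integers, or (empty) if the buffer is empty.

Answer: 7 2 22 13 15

Derivation:
After op 1 (write(23)): arr=[23 _ _ _ _ _] head=0 tail=1 count=1
After op 2 (write(9)): arr=[23 9 _ _ _ _] head=0 tail=2 count=2
After op 3 (write(21)): arr=[23 9 21 _ _ _] head=0 tail=3 count=3
After op 4 (write(7)): arr=[23 9 21 7 _ _] head=0 tail=4 count=4
After op 5 (read()): arr=[23 9 21 7 _ _] head=1 tail=4 count=3
After op 6 (write(2)): arr=[23 9 21 7 2 _] head=1 tail=5 count=4
After op 7 (read()): arr=[23 9 21 7 2 _] head=2 tail=5 count=3
After op 8 (write(22)): arr=[23 9 21 7 2 22] head=2 tail=0 count=4
After op 9 (write(13)): arr=[13 9 21 7 2 22] head=2 tail=1 count=5
After op 10 (read()): arr=[13 9 21 7 2 22] head=3 tail=1 count=4
After op 11 (write(15)): arr=[13 15 21 7 2 22] head=3 tail=2 count=5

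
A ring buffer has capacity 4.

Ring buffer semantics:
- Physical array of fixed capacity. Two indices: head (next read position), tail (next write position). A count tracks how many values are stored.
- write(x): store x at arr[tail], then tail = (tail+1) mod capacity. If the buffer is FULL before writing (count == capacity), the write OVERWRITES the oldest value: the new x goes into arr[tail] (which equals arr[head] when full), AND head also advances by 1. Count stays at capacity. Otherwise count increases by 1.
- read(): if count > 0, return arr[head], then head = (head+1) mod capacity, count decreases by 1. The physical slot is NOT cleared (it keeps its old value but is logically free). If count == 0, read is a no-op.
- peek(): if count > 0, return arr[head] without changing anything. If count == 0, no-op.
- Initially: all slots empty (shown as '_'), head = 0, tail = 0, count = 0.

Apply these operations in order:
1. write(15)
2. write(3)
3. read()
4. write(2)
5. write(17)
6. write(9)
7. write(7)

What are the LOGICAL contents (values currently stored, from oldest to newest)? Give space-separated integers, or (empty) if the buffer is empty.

Answer: 2 17 9 7

Derivation:
After op 1 (write(15)): arr=[15 _ _ _] head=0 tail=1 count=1
After op 2 (write(3)): arr=[15 3 _ _] head=0 tail=2 count=2
After op 3 (read()): arr=[15 3 _ _] head=1 tail=2 count=1
After op 4 (write(2)): arr=[15 3 2 _] head=1 tail=3 count=2
After op 5 (write(17)): arr=[15 3 2 17] head=1 tail=0 count=3
After op 6 (write(9)): arr=[9 3 2 17] head=1 tail=1 count=4
After op 7 (write(7)): arr=[9 7 2 17] head=2 tail=2 count=4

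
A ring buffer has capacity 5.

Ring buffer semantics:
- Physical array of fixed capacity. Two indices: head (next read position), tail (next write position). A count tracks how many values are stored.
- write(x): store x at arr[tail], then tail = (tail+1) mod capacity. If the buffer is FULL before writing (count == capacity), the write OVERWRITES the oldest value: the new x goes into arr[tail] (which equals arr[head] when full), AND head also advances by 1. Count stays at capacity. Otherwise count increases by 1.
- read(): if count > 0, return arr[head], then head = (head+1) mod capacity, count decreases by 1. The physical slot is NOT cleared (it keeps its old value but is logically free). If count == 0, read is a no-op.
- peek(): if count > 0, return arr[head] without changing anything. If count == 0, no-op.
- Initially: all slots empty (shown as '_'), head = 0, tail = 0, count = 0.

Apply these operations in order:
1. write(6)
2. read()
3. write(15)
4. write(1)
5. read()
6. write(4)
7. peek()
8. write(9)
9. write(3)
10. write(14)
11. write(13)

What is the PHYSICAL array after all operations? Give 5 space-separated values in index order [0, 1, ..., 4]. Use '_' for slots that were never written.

Answer: 3 14 13 4 9

Derivation:
After op 1 (write(6)): arr=[6 _ _ _ _] head=0 tail=1 count=1
After op 2 (read()): arr=[6 _ _ _ _] head=1 tail=1 count=0
After op 3 (write(15)): arr=[6 15 _ _ _] head=1 tail=2 count=1
After op 4 (write(1)): arr=[6 15 1 _ _] head=1 tail=3 count=2
After op 5 (read()): arr=[6 15 1 _ _] head=2 tail=3 count=1
After op 6 (write(4)): arr=[6 15 1 4 _] head=2 tail=4 count=2
After op 7 (peek()): arr=[6 15 1 4 _] head=2 tail=4 count=2
After op 8 (write(9)): arr=[6 15 1 4 9] head=2 tail=0 count=3
After op 9 (write(3)): arr=[3 15 1 4 9] head=2 tail=1 count=4
After op 10 (write(14)): arr=[3 14 1 4 9] head=2 tail=2 count=5
After op 11 (write(13)): arr=[3 14 13 4 9] head=3 tail=3 count=5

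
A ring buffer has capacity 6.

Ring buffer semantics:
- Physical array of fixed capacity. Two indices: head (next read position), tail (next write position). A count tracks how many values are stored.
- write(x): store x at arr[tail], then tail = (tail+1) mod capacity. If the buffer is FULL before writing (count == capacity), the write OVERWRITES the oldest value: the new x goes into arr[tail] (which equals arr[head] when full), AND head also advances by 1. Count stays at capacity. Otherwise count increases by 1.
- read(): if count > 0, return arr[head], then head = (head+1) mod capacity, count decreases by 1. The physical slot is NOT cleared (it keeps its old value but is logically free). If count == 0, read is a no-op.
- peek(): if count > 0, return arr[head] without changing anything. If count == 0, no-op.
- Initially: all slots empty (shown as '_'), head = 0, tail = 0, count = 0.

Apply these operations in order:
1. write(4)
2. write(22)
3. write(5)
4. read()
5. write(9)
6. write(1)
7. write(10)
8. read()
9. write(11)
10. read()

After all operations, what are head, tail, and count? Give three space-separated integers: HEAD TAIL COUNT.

Answer: 3 1 4

Derivation:
After op 1 (write(4)): arr=[4 _ _ _ _ _] head=0 tail=1 count=1
After op 2 (write(22)): arr=[4 22 _ _ _ _] head=0 tail=2 count=2
After op 3 (write(5)): arr=[4 22 5 _ _ _] head=0 tail=3 count=3
After op 4 (read()): arr=[4 22 5 _ _ _] head=1 tail=3 count=2
After op 5 (write(9)): arr=[4 22 5 9 _ _] head=1 tail=4 count=3
After op 6 (write(1)): arr=[4 22 5 9 1 _] head=1 tail=5 count=4
After op 7 (write(10)): arr=[4 22 5 9 1 10] head=1 tail=0 count=5
After op 8 (read()): arr=[4 22 5 9 1 10] head=2 tail=0 count=4
After op 9 (write(11)): arr=[11 22 5 9 1 10] head=2 tail=1 count=5
After op 10 (read()): arr=[11 22 5 9 1 10] head=3 tail=1 count=4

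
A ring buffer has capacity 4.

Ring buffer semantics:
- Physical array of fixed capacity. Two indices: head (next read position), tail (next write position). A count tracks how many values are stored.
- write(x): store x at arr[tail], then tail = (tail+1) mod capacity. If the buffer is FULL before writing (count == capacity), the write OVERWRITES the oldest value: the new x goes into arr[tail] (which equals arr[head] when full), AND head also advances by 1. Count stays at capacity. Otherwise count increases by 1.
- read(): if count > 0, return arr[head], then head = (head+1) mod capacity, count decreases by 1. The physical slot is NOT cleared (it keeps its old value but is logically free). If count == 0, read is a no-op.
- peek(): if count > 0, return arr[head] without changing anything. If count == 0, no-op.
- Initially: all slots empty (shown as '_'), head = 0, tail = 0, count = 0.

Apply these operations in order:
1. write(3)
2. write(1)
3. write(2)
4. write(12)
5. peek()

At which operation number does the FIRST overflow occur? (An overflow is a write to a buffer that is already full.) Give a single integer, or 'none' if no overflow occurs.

After op 1 (write(3)): arr=[3 _ _ _] head=0 tail=1 count=1
After op 2 (write(1)): arr=[3 1 _ _] head=0 tail=2 count=2
After op 3 (write(2)): arr=[3 1 2 _] head=0 tail=3 count=3
After op 4 (write(12)): arr=[3 1 2 12] head=0 tail=0 count=4
After op 5 (peek()): arr=[3 1 2 12] head=0 tail=0 count=4

Answer: none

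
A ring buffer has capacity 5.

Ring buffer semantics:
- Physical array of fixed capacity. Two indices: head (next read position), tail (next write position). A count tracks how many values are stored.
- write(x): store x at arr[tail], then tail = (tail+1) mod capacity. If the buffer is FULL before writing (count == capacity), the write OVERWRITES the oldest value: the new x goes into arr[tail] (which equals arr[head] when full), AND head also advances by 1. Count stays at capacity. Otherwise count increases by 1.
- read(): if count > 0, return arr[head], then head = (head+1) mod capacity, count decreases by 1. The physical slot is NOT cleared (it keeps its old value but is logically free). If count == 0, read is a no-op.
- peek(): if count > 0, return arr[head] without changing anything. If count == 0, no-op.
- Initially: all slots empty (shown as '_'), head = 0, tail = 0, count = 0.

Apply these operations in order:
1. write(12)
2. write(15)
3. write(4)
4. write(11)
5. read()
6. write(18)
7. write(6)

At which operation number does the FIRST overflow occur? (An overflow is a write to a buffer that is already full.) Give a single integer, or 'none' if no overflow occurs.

Answer: none

Derivation:
After op 1 (write(12)): arr=[12 _ _ _ _] head=0 tail=1 count=1
After op 2 (write(15)): arr=[12 15 _ _ _] head=0 tail=2 count=2
After op 3 (write(4)): arr=[12 15 4 _ _] head=0 tail=3 count=3
After op 4 (write(11)): arr=[12 15 4 11 _] head=0 tail=4 count=4
After op 5 (read()): arr=[12 15 4 11 _] head=1 tail=4 count=3
After op 6 (write(18)): arr=[12 15 4 11 18] head=1 tail=0 count=4
After op 7 (write(6)): arr=[6 15 4 11 18] head=1 tail=1 count=5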